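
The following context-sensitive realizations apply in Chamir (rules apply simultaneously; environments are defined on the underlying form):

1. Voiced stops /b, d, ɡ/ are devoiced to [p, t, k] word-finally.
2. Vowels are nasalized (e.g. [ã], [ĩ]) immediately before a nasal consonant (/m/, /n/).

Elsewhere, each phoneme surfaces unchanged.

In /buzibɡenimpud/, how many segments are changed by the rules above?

3

Segments that undergo a rule: /e/ → [ẽ] (rule 2); /i/ → [ĩ] (rule 2); /d/ → [t] (rule 1).
All other segments surface unchanged.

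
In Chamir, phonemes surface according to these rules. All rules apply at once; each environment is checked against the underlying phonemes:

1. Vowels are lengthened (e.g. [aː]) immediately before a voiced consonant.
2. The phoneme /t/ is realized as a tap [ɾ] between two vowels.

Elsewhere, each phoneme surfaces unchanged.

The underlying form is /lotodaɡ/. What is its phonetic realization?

[loɾoːdaːɡ]

/l/ — not in any rule's target class → [l].
/o/ (between /l/ and /t/) is in the target of rule 1 but the environment (before a voiced consonant) is not met → [o].
/t/ — between /o/ and /o/, between two vowels — surfaces as [ɾ] (rule 2).
/o/ meets the environment for rule 1 (before a voiced consonant) → [oː].
/d/ stays [d].
Rule 1 applies to /a/ (between /d/ and /ɡ/: before a voiced consonant) → [aː].
/ɡ/ stays [ɡ].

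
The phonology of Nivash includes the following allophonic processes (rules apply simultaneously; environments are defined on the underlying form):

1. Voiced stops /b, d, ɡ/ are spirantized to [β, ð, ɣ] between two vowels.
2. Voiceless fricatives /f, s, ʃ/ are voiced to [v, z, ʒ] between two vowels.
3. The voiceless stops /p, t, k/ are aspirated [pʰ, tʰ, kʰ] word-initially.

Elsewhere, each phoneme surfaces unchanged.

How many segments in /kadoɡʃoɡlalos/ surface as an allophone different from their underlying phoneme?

Segments that undergo a rule: /k/ → [kʰ] (rule 3); /d/ → [ð] (rule 1).
All other segments surface unchanged.

2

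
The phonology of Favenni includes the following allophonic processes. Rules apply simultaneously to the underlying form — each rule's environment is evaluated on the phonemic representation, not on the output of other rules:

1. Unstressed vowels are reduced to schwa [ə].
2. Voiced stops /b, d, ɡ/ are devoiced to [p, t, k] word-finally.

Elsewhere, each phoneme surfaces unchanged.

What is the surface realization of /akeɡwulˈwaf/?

/a/ meets the environment for rule 1 (in an unstressed syllable) → [ə].
/k/ — not in any rule's target class → [k].
/e/ (between /k/ and /ɡ/): in an unstressed syllable, so rule 1 applies → [ə].
/ɡ/ — between /e/ and /w/; rule 2 does not apply here → [ɡ].
/w/ (between /ɡ/ and /u/): no rule targets it → [w].
/u/ (between /w/ and /l/) occurs in an unstressed syllable → [ə] by rule 1.
/l/ stays [l].
/w/ stays [w].
/a/ — between /w/ and /f/; rule 1 does not apply here → [a].
/f/ — not in any rule's target class → [f].

[əkəɡwəlˈwaf]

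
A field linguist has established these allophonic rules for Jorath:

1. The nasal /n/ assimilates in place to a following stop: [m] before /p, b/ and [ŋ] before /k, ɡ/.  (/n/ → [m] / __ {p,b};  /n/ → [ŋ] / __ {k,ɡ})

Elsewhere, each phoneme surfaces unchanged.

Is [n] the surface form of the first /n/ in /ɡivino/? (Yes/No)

Yes

/n/ (between /i/ and /o/): rule 1 targets it, but not before a labial or velar stop → unchanged [n].
The actual realization is [n], which matches [n].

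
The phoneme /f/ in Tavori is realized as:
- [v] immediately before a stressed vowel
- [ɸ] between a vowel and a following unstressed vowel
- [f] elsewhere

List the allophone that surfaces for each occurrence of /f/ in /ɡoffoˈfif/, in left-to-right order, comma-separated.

Occurrence 1 (position 3): no conditioning environment matches → elsewhere allophone [f].
Occurrence 2 (position 4): no conditioning environment matches → elsewhere allophone [f].
Occurrence 3 (position 6): immediately before a stressed vowel → [v].
Occurrence 4 (position 8): no conditioning environment matches → elsewhere allophone [f].

[f], [f], [v], [f]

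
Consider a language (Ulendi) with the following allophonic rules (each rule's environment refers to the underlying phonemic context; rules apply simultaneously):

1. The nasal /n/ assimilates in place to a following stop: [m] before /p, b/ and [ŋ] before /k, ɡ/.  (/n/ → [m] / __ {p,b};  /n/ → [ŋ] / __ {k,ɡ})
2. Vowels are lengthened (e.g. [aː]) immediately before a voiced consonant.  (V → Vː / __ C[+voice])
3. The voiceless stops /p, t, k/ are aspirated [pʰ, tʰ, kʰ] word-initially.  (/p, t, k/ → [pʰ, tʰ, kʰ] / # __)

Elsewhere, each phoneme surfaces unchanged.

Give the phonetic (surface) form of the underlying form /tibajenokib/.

[tʰiːbaːjeːnokiːb]

/t/ (word-initial): word-initially, so rule 3 applies → [tʰ].
/i/ meets the environment for rule 2 (before a voiced consonant) → [iː].
/a/ meets the environment for rule 2 (before a voiced consonant) → [aː].
Rule 2 applies to /e/ (between /j/ and /n/: before a voiced consonant) → [eː].
/n/ — between /e/ and /o/; rule 1 does not apply here → [n].
/o/ (between /n/ and /k/): rule 2 targets it, but not before a voiced consonant → unchanged [o].
/k/ (between /o/ and /i/): rule 3 targets it, but not word-initially → unchanged [k].
/i/ — between /k/ and /b/, before a voiced consonant — surfaces as [iː] (rule 2).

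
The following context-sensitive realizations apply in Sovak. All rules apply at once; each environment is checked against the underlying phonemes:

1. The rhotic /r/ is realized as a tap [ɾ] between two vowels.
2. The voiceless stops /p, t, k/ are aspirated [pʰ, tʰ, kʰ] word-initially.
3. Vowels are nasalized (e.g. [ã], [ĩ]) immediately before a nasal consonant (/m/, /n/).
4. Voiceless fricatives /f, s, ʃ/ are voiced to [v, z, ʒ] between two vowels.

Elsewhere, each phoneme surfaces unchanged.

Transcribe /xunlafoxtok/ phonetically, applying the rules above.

/x/ (word-initial): no rule targets it → [x].
/u/ meets the environment for rule 3 (before a nasal consonant) → [ũ].
/n/ stays [n].
/l/ — not in any rule's target class → [l].
/a/ (between /l/ and /f/): rule 3 targets it, but not before a nasal consonant → unchanged [a].
Rule 4 applies to /f/ (between /a/ and /o/: between two vowels) → [v].
/o/ (between /f/ and /x/) is in the target of rule 3 but the environment (before a nasal consonant) is not met → [o].
/x/ — not in any rule's target class → [x].
/t/ (between /x/ and /o/) is in the target of rule 2 but the environment (word-initially) is not met → [t].
/o/ — between /t/ and /k/; rule 3 does not apply here → [o].
/k/ (word-final) fails the environment for rule 2, so it stays [k].

[xũnlavoxtok]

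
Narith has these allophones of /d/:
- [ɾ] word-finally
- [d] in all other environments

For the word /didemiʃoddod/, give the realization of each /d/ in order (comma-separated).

[d], [d], [d], [d], [ɾ]

Occurrence 1 (position 1): no conditioning environment matches → elsewhere allophone [d].
Occurrence 2 (position 3): no conditioning environment matches → elsewhere allophone [d].
Occurrence 3 (position 9): no conditioning environment matches → elsewhere allophone [d].
Occurrence 4 (position 10): no conditioning environment matches → elsewhere allophone [d].
Occurrence 5 (position 12): word-finally → [ɾ].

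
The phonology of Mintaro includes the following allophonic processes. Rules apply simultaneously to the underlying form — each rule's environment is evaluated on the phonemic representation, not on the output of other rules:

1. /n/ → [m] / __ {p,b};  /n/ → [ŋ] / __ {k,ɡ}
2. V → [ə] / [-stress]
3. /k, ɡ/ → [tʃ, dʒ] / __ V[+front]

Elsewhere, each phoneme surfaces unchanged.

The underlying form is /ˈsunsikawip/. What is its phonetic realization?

/s/ (word-initial): no rule targets it → [s].
/u/ — between /s/ and /n/; rule 2 does not apply here → [u].
/n/ — between /u/ and /s/; rule 1 does not apply here → [n].
/s/ — not in any rule's target class → [s].
/i/ (between /s/ and /k/) occurs in an unstressed syllable → [ə] by rule 2.
/k/ (between /i/ and /a/) fails the environment for rule 3, so it stays [k].
/a/ meets the environment for rule 2 (in an unstressed syllable) → [ə].
/w/ (between /a/ and /i/): no rule targets it → [w].
/i/ meets the environment for rule 2 (in an unstressed syllable) → [ə].
/p/ (word-final) is unaffected → [p].

[ˈsunsəkəwəp]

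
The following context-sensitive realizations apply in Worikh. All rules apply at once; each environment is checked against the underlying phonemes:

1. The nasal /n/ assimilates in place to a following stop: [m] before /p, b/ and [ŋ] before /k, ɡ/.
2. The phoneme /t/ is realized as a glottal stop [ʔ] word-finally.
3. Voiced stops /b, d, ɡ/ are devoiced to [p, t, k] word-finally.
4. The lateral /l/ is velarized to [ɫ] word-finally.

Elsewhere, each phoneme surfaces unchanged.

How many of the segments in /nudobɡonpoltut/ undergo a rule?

Segments that undergo a rule: /n/ → [m] (rule 1); /t/ → [ʔ] (rule 2).
All other segments surface unchanged.

2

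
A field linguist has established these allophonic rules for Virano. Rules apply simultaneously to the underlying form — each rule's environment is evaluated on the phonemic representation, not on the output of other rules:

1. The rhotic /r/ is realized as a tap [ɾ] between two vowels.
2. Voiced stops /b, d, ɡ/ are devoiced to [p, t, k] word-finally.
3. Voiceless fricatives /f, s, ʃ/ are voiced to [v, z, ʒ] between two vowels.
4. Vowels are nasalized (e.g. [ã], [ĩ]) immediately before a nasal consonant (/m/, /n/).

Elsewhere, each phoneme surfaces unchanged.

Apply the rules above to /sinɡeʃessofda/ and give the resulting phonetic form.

[sĩnɡeʒessofda]

/s/ (word-initial) is in the target of rule 3 but the environment (between two vowels) is not met → [s].
/i/ (between /s/ and /n/) occurs before a nasal consonant → [ĩ] by rule 4.
/n/ (between /i/ and /ɡ/) is unaffected → [n].
/ɡ/ (between /n/ and /e/): rule 2 targets it, but not word-finally → unchanged [ɡ].
/e/ (between /ɡ/ and /ʃ/) fails the environment for rule 4, so it stays [e].
/ʃ/ — between /e/ and /e/, between two vowels — surfaces as [ʒ] (rule 3).
/e/ (between /ʃ/ and /s/) is in the target of rule 4 but the environment (before a nasal consonant) is not met → [e].
/s/ (between /e/ and /s/) fails the environment for rule 3, so it stays [s].
/s/ (between /s/ and /o/) fails the environment for rule 3, so it stays [s].
/o/ (between /s/ and /f/): rule 4 targets it, but not before a nasal consonant → unchanged [o].
/f/ — between /o/ and /d/; rule 3 does not apply here → [f].
/d/ (between /f/ and /a/): rule 2 targets it, but not word-finally → unchanged [d].
/a/ (word-final) is in the target of rule 4 but the environment (before a nasal consonant) is not met → [a].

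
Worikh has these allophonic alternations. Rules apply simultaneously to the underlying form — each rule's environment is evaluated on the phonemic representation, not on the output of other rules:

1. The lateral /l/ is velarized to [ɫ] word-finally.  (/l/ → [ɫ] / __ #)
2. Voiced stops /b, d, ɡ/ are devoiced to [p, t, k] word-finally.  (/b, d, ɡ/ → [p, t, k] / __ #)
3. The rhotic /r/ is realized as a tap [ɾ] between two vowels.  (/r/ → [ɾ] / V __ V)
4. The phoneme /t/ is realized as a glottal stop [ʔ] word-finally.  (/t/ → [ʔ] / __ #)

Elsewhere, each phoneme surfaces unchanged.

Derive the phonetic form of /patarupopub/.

[pataɾupopup]

/t/ — between /a/ and /a/; rule 4 does not apply here → [t].
/r/ — between /a/ and /u/, between two vowels — surfaces as [ɾ] (rule 3).
/b/ (word-final): word-finally, so rule 2 applies → [p].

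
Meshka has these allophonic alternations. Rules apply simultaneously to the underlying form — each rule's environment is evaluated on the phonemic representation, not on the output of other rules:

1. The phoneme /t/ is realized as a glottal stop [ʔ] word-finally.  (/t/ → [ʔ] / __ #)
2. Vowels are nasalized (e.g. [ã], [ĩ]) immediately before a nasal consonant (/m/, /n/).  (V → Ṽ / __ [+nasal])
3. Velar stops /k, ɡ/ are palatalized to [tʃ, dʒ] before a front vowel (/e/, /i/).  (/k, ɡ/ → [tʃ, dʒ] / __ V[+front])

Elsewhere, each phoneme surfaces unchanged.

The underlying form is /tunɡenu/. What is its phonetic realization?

/t/ (word-initial) fails the environment for rule 1, so it stays [t].
Rule 2 applies to /u/ (between /t/ and /n/: before a nasal consonant) → [ũ].
/n/ (between /u/ and /ɡ/): no rule targets it → [n].
/ɡ/ meets the environment for rule 3 (before a front vowel) → [dʒ].
Rule 2 applies to /e/ (between /ɡ/ and /n/: before a nasal consonant) → [ẽ].
/n/ (between /e/ and /u/) is unaffected → [n].
/u/ (word-final) fails the environment for rule 2, so it stays [u].

[tũndʒẽnu]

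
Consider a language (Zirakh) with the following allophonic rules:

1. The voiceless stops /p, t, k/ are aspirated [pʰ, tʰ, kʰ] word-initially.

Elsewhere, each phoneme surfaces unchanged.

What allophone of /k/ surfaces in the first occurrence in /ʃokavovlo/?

/k/ (between /o/ and /a/) is in the target of rule 1 but the environment (word-initially) is not met → [k].

[k]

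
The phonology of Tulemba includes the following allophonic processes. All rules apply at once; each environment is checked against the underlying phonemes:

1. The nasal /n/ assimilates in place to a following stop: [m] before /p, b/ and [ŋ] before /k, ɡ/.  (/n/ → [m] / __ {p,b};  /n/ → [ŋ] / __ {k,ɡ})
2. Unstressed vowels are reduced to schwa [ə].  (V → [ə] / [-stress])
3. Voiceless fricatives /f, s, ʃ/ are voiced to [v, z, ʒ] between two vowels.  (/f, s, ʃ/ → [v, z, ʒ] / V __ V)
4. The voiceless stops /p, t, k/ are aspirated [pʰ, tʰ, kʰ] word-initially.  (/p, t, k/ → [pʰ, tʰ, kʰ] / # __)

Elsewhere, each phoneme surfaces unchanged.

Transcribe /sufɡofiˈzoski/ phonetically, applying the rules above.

[səfɡəvəˈzoskə]

/s/ — word-initial; rule 3 does not apply here → [s].
/u/ — between /s/ and /f/, in an unstressed syllable — surfaces as [ə] (rule 2).
/f/ (between /u/ and /ɡ/) fails the environment for rule 3, so it stays [f].
Rule 2 applies to /o/ (between /ɡ/ and /f/: in an unstressed syllable) → [ə].
/f/ — between /o/ and /i/, between two vowels — surfaces as [v] (rule 3).
/i/ meets the environment for rule 2 (in an unstressed syllable) → [ə].
/o/ — between /z/ and /s/; rule 2 does not apply here → [o].
/s/ — between /o/ and /k/; rule 3 does not apply here → [s].
/k/ (between /s/ and /i/) is in the target of rule 4 but the environment (word-initially) is not met → [k].
/i/ — word-final, in an unstressed syllable — surfaces as [ə] (rule 2).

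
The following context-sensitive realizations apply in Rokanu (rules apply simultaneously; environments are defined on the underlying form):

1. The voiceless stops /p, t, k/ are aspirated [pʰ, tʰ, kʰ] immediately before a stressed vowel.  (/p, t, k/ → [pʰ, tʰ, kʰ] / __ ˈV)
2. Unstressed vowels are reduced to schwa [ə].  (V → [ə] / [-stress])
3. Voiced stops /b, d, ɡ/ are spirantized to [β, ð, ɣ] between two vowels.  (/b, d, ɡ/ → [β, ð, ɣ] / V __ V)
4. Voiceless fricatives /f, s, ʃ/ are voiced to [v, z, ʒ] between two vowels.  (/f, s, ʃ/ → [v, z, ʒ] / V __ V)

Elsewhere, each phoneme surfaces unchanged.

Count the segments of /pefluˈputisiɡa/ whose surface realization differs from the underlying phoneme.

Segments that undergo a rule: /e/ → [ə] (rule 2); /u/ → [ə] (rule 2); /p/ → [pʰ] (rule 1); /i/ → [ə] (rule 2); /s/ → [z] (rule 4); /i/ → [ə] (rule 2); /ɡ/ → [ɣ] (rule 3); /a/ → [ə] (rule 2).
All other segments surface unchanged.

8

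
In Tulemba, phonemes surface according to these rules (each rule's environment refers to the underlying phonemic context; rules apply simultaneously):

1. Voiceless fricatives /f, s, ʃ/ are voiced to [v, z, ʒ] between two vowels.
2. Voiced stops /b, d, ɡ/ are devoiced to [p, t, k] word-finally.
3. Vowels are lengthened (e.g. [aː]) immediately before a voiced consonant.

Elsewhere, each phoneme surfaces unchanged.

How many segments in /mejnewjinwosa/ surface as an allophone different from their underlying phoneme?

4

Segments that undergo a rule: /e/ → [eː] (rule 3); /e/ → [eː] (rule 3); /i/ → [iː] (rule 3); /s/ → [z] (rule 1).
All other segments surface unchanged.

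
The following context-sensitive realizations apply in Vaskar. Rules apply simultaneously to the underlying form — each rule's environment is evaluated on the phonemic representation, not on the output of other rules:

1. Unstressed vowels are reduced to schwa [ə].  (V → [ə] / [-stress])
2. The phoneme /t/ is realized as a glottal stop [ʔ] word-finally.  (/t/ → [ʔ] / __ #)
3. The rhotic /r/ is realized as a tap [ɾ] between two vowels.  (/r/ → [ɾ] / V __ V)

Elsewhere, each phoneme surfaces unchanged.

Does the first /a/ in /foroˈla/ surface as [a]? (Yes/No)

Yes

/a/ (word-final) is in the target of rule 1 but the environment (in an unstressed syllable) is not met → [a].
The actual realization is [a], which matches [a].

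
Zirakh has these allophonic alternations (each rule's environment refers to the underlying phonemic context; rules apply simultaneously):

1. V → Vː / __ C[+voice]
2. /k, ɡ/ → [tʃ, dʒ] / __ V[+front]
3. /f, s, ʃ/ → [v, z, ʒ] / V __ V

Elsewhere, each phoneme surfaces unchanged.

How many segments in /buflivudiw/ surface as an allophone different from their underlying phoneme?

Segments that undergo a rule: /i/ → [iː] (rule 1); /u/ → [uː] (rule 1); /i/ → [iː] (rule 1).
All other segments surface unchanged.

3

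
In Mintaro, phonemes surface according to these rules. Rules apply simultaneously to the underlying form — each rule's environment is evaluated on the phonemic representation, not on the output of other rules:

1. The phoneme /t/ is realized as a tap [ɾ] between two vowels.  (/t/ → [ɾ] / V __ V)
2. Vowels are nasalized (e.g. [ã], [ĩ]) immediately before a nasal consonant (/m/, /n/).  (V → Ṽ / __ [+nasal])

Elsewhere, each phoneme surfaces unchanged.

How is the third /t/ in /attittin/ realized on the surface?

[t]

/t/ (between /i/ and /t/): rule 1 targets it, but not between two vowels → unchanged [t].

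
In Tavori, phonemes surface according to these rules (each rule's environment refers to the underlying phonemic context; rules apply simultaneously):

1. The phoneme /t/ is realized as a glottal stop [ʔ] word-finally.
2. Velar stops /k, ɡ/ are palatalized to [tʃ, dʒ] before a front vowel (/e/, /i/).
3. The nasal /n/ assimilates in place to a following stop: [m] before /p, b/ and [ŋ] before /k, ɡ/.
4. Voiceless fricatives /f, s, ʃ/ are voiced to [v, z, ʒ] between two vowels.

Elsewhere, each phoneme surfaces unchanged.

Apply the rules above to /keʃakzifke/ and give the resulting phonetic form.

[tʃeʒakziftʃe]

/k/ meets the environment for rule 2 (before a front vowel) → [tʃ].
/e/ (between /k/ and /ʃ/): no rule targets it → [e].
/ʃ/ (between /e/ and /a/) occurs between two vowels → [ʒ] by rule 4.
/a/ — not in any rule's target class → [a].
/k/ (between /a/ and /z/): rule 2 targets it, but not before a front vowel → unchanged [k].
/z/ (between /k/ and /i/): no rule targets it → [z].
/i/ (between /z/ and /f/) is unaffected → [i].
/f/ (between /i/ and /k/) is in the target of rule 4 but the environment (between two vowels) is not met → [f].
/k/ — between /f/ and /e/, before a front vowel — surfaces as [tʃ] (rule 2).
/e/ (word-final): no rule targets it → [e].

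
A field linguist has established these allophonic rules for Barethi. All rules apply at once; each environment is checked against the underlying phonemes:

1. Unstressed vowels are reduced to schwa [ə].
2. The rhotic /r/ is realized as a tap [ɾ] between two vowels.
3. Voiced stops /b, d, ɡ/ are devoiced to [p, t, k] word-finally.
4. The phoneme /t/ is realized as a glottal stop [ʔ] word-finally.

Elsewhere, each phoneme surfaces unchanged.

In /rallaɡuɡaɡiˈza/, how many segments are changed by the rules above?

Segments that undergo a rule: /a/ → [ə] (rule 1); /a/ → [ə] (rule 1); /u/ → [ə] (rule 1); /a/ → [ə] (rule 1); /i/ → [ə] (rule 1).
All other segments surface unchanged.

5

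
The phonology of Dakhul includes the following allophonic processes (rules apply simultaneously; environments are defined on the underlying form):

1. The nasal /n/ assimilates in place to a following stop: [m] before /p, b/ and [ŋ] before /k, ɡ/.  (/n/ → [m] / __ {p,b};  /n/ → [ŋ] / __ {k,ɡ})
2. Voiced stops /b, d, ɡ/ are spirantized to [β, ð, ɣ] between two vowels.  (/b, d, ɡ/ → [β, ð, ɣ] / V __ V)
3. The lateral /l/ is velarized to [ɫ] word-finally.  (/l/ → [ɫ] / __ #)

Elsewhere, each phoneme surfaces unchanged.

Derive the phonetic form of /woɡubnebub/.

[woɣubneβub]

/w/ — not in any rule's target class → [w].
/o/ stays [o].
Rule 2 applies to /ɡ/ (between /o/ and /u/: between two vowels) → [ɣ].
/u/ stays [u].
/b/ (between /u/ and /n/) fails the environment for rule 2, so it stays [b].
/n/ (between /b/ and /e/) is in the target of rule 1 but the environment (before a labial or velar stop) is not met → [n].
/e/ (between /n/ and /b/) is unaffected → [e].
/b/ — between /e/ and /u/, between two vowels — surfaces as [β] (rule 2).
/u/ stays [u].
/b/ (word-final) fails the environment for rule 2, so it stays [b].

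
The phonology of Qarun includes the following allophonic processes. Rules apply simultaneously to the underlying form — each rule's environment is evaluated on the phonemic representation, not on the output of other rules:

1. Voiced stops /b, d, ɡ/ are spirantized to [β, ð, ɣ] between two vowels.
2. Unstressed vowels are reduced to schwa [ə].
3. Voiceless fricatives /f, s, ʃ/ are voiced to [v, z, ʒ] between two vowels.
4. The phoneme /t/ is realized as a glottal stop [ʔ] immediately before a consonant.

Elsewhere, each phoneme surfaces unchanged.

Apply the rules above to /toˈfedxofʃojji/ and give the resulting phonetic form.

[təˈvedxəfʃəjjə]

/t/ (word-initial): rule 4 targets it, but not immediately before a consonant → unchanged [t].
/o/ (between /t/ and /f/) occurs in an unstressed syllable → [ə] by rule 2.
Rule 3 applies to /f/ (between /o/ and /e/: between two vowels) → [v].
/e/ (between /f/ and /d/): rule 2 targets it, but not in an unstressed syllable → unchanged [e].
/d/ (between /e/ and /x/) is in the target of rule 1 but the environment (between two vowels) is not met → [d].
/x/ — not in any rule's target class → [x].
/o/ (between /x/ and /f/): in an unstressed syllable, so rule 2 applies → [ə].
/f/ (between /o/ and /ʃ/) fails the environment for rule 3, so it stays [f].
/ʃ/ — between /f/ and /o/; rule 3 does not apply here → [ʃ].
/o/ meets the environment for rule 2 (in an unstressed syllable) → [ə].
/j/ — not in any rule's target class → [j].
/j/ (between /j/ and /i/): no rule targets it → [j].
/i/ (word-final) occurs in an unstressed syllable → [ə] by rule 2.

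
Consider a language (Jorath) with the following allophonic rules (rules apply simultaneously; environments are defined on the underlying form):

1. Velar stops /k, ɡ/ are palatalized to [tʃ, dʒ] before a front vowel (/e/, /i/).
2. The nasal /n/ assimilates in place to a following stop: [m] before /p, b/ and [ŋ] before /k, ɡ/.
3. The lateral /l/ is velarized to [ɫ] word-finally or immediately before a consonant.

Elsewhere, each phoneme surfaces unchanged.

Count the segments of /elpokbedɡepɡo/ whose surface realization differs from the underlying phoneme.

2

Segments that undergo a rule: /l/ → [ɫ] (rule 3); /ɡ/ → [dʒ] (rule 1).
All other segments surface unchanged.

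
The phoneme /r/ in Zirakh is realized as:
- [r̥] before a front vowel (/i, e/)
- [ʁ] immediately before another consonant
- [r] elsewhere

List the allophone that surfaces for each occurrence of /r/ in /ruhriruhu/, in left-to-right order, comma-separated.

[r], [r̥], [r]

Occurrence 1 (position 1): no conditioning environment matches → elsewhere allophone [r].
Occurrence 2 (position 4): before a front vowel (/i, e/) → [r̥].
Occurrence 3 (position 6): no conditioning environment matches → elsewhere allophone [r].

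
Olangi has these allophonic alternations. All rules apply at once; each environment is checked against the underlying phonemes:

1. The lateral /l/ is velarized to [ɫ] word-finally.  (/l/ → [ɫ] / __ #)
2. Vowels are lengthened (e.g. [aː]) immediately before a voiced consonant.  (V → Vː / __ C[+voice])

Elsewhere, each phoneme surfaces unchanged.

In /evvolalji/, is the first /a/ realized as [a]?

/a/ — between /l/ and /l/, before a voiced consonant — surfaces as [aː] (rule 2).
The actual realization is [aː], not [a].

No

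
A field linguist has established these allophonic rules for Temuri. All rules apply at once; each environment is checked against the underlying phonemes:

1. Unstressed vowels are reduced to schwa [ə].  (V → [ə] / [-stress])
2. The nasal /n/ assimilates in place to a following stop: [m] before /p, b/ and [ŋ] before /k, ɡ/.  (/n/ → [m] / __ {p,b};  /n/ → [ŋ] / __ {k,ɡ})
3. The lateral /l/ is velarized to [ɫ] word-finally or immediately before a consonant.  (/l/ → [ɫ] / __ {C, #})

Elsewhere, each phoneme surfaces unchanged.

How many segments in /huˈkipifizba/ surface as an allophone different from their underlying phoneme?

4

Segments that undergo a rule: /u/ → [ə] (rule 1); /i/ → [ə] (rule 1); /i/ → [ə] (rule 1); /a/ → [ə] (rule 1).
All other segments surface unchanged.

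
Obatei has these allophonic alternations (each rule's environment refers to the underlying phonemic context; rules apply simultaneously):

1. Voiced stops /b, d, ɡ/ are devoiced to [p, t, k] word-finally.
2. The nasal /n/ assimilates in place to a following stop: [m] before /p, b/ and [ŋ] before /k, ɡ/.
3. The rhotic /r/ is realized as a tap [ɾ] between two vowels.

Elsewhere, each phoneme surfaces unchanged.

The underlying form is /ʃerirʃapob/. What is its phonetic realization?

/ʃ/ stays [ʃ].
/e/ (between /ʃ/ and /r/): no rule targets it → [e].
/r/ — between /e/ and /i/, between two vowels — surfaces as [ɾ] (rule 3).
/i/ stays [i].
/r/ (between /i/ and /ʃ/) is in the target of rule 3 but the environment (between two vowels) is not met → [r].
/ʃ/ stays [ʃ].
/a/ — not in any rule's target class → [a].
/p/ (between /a/ and /o/): no rule targets it → [p].
/o/ (between /p/ and /b/): no rule targets it → [o].
/b/ — word-final, word-finally — surfaces as [p] (rule 1).

[ʃeɾirʃapop]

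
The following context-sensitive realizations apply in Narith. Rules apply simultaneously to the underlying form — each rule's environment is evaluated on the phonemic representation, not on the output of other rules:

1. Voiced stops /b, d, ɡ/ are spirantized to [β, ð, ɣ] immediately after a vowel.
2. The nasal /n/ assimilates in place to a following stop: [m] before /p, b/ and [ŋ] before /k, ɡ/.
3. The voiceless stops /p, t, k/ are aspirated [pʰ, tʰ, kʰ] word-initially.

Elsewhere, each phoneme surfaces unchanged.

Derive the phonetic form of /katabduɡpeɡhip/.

[kʰataβduɣpeɣhip]

/k/ (word-initial): word-initially, so rule 3 applies → [kʰ].
/a/ (between /k/ and /t/) is unaffected → [a].
/t/ (between /a/ and /a/) is in the target of rule 3 but the environment (word-initially) is not met → [t].
/a/ (between /t/ and /b/) is unaffected → [a].
/b/ (between /a/ and /d/) occurs immediately after a vowel → [β] by rule 1.
/d/ (between /b/ and /u/) is in the target of rule 1 but the environment (immediately after a vowel) is not met → [d].
/u/ (between /d/ and /ɡ/): no rule targets it → [u].
/ɡ/ meets the environment for rule 1 (immediately after a vowel) → [ɣ].
/p/ (between /ɡ/ and /e/) is in the target of rule 3 but the environment (word-initially) is not met → [p].
/e/ stays [e].
/ɡ/ (between /e/ and /h/) occurs immediately after a vowel → [ɣ] by rule 1.
/h/ — not in any rule's target class → [h].
/i/ (between /h/ and /p/) is unaffected → [i].
/p/ (word-final): rule 3 targets it, but not word-initially → unchanged [p].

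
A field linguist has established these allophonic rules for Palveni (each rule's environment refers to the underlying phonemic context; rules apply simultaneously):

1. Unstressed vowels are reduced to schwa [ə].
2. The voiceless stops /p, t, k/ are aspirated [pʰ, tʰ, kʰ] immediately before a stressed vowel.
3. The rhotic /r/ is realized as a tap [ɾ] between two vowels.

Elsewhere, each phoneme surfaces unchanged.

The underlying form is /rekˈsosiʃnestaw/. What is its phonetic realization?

[rəkˈsosəʃnəstəw]

/r/ (word-initial) is in the target of rule 3 but the environment (between two vowels) is not met → [r].
/e/ (between /r/ and /k/): in an unstressed syllable, so rule 1 applies → [ə].
/k/ (between /e/ and /s/): rule 2 targets it, but not immediately before a stressed vowel → unchanged [k].
/s/ — not in any rule's target class → [s].
/o/ (between /s/ and /s/) is in the target of rule 1 but the environment (in an unstressed syllable) is not met → [o].
/s/ — not in any rule's target class → [s].
/i/ (between /s/ and /ʃ/) occurs in an unstressed syllable → [ə] by rule 1.
/ʃ/ (between /i/ and /n/) is unaffected → [ʃ].
/n/ stays [n].
/e/ (between /n/ and /s/): in an unstressed syllable, so rule 1 applies → [ə].
/s/ (between /e/ and /t/): no rule targets it → [s].
/t/ (between /s/ and /a/) fails the environment for rule 2, so it stays [t].
Rule 1 applies to /a/ (between /t/ and /w/: in an unstressed syllable) → [ə].
/w/ stays [w].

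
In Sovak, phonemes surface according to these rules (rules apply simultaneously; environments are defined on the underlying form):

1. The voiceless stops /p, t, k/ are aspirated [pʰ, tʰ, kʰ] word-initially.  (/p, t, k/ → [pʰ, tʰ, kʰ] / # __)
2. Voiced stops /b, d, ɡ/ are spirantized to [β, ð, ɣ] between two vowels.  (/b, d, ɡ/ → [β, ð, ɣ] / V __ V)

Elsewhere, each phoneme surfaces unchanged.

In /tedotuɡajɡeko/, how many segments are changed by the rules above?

Segments that undergo a rule: /t/ → [tʰ] (rule 1); /d/ → [ð] (rule 2); /ɡ/ → [ɣ] (rule 2).
All other segments surface unchanged.

3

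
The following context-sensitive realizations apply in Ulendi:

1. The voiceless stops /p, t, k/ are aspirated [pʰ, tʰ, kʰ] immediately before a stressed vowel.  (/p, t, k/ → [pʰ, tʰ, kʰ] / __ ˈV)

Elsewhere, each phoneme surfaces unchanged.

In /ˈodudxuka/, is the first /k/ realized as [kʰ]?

/k/ (between /u/ and /a/): rule 1 targets it, but not immediately before a stressed vowel → unchanged [k].
The actual realization is [k], not [kʰ].

No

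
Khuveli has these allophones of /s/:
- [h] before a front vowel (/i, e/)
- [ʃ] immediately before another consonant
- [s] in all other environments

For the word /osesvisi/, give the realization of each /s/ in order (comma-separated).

[h], [ʃ], [h]

Occurrence 1 (position 2): before a front vowel (/i, e/) → [h].
Occurrence 2 (position 4): immediately before another consonant → [ʃ].
Occurrence 3 (position 7): before a front vowel (/i, e/) → [h].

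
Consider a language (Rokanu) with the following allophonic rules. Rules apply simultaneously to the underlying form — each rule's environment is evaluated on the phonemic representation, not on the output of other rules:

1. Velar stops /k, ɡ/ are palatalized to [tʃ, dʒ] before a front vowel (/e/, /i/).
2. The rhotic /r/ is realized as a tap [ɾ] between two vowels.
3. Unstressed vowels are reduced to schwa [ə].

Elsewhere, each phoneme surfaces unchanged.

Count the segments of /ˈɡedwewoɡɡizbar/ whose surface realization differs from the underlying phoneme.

Segments that undergo a rule: /ɡ/ → [dʒ] (rule 1); /e/ → [ə] (rule 3); /o/ → [ə] (rule 3); /ɡ/ → [dʒ] (rule 1); /i/ → [ə] (rule 3); /a/ → [ə] (rule 3).
All other segments surface unchanged.

6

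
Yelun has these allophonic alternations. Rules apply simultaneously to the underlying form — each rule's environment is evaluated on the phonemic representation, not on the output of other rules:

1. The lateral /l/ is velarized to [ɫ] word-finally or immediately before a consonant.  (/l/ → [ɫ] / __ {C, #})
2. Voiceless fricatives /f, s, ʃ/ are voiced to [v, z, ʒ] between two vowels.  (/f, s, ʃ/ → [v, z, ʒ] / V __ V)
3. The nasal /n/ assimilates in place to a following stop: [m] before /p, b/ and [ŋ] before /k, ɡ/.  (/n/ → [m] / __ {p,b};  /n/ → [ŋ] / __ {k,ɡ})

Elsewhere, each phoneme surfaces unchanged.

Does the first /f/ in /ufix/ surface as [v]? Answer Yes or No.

/f/ — between /u/ and /i/, between two vowels — surfaces as [v] (rule 2).
The actual realization is [v], which matches [v].

Yes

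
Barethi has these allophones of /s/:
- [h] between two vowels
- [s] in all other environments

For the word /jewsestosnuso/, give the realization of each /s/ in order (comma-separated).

[s], [s], [s], [h]

Occurrence 1 (position 4): no conditioning environment matches → elsewhere allophone [s].
Occurrence 2 (position 6): no conditioning environment matches → elsewhere allophone [s].
Occurrence 3 (position 9): no conditioning environment matches → elsewhere allophone [s].
Occurrence 4 (position 12): between two vowels → [h].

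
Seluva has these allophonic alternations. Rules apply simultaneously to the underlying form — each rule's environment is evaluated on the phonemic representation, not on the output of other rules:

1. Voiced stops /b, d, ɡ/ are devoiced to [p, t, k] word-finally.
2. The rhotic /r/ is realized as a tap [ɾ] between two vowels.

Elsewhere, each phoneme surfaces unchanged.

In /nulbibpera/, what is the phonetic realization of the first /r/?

/r/ (between /e/ and /a/): between two vowels, so rule 2 applies → [ɾ].

[ɾ]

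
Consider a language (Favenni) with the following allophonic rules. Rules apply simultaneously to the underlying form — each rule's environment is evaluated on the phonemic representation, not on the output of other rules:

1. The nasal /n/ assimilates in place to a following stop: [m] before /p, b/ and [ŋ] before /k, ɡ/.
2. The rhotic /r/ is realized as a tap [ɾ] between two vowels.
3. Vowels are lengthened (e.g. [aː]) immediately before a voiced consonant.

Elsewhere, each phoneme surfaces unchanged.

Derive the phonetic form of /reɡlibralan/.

[reːɡliːbraːlaːn]

/r/ — word-initial; rule 2 does not apply here → [r].
/e/ (between /r/ and /ɡ/): before a voiced consonant, so rule 3 applies → [eː].
/ɡ/ stays [ɡ].
/l/ — not in any rule's target class → [l].
Rule 3 applies to /i/ (between /l/ and /b/: before a voiced consonant) → [iː].
/b/ stays [b].
/r/ (between /b/ and /a/) is in the target of rule 2 but the environment (between two vowels) is not met → [r].
/a/ — between /r/ and /l/, before a voiced consonant — surfaces as [aː] (rule 3).
/l/ — not in any rule's target class → [l].
Rule 3 applies to /a/ (between /l/ and /n/: before a voiced consonant) → [aː].
/n/ (word-final) is in the target of rule 1 but the environment (before a labial or velar stop) is not met → [n].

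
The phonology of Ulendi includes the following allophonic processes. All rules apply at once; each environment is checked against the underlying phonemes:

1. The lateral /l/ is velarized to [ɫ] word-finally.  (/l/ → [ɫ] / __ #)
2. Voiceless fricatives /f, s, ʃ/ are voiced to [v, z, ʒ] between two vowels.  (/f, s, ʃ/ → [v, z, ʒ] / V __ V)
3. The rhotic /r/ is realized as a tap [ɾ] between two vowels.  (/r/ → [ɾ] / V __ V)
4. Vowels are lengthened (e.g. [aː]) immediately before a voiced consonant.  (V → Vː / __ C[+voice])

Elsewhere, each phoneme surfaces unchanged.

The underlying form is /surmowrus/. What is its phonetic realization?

/s/ (word-initial) fails the environment for rule 2, so it stays [s].
/u/ (between /s/ and /r/) occurs before a voiced consonant → [uː] by rule 4.
/r/ — between /u/ and /m/; rule 3 does not apply here → [r].
/m/ — not in any rule's target class → [m].
/o/ (between /m/ and /w/): before a voiced consonant, so rule 4 applies → [oː].
/w/ stays [w].
/r/ — between /w/ and /u/; rule 3 does not apply here → [r].
/u/ (between /r/ and /s/) fails the environment for rule 4, so it stays [u].
/s/ (word-final): rule 2 targets it, but not between two vowels → unchanged [s].

[suːrmoːwrus]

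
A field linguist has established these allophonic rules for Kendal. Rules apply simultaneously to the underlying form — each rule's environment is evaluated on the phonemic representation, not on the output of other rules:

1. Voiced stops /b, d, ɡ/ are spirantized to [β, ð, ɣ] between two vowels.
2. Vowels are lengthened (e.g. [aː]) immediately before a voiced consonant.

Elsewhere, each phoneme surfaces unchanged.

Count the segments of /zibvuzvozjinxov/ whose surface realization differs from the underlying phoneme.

Segments that undergo a rule: /i/ → [iː] (rule 2); /u/ → [uː] (rule 2); /o/ → [oː] (rule 2); /i/ → [iː] (rule 2); /o/ → [oː] (rule 2).
All other segments surface unchanged.

5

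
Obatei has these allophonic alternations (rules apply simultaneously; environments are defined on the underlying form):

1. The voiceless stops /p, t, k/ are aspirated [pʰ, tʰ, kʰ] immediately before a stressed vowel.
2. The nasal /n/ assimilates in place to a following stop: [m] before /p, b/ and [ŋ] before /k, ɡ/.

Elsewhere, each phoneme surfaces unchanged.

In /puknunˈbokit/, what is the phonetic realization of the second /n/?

/n/ (between /u/ and /b/) occurs before a labial or velar stop → [m] by rule 2.

[m]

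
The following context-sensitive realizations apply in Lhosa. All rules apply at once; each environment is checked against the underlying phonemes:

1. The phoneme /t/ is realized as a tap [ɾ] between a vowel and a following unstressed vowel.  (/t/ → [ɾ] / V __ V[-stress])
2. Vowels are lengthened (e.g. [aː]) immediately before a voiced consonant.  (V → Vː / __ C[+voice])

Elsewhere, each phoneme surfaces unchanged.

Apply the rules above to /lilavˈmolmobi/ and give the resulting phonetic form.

/l/ (word-initial) is unaffected → [l].
/i/ (between /l/ and /l/) occurs before a voiced consonant → [iː] by rule 2.
/l/ (between /i/ and /a/) is unaffected → [l].
/a/ meets the environment for rule 2 (before a voiced consonant) → [aː].
/v/ (between /a/ and /m/): no rule targets it → [v].
/m/ (between /v/ and /o/) is unaffected → [m].
/o/ (between /m/ and /l/): before a voiced consonant, so rule 2 applies → [oː].
/l/ (between /o/ and /m/) is unaffected → [l].
/m/ (between /l/ and /o/) is unaffected → [m].
/o/ — between /m/ and /b/, before a voiced consonant — surfaces as [oː] (rule 2).
/b/ stays [b].
/i/ — word-final; rule 2 does not apply here → [i].

[liːlaːvˈmoːlmoːbi]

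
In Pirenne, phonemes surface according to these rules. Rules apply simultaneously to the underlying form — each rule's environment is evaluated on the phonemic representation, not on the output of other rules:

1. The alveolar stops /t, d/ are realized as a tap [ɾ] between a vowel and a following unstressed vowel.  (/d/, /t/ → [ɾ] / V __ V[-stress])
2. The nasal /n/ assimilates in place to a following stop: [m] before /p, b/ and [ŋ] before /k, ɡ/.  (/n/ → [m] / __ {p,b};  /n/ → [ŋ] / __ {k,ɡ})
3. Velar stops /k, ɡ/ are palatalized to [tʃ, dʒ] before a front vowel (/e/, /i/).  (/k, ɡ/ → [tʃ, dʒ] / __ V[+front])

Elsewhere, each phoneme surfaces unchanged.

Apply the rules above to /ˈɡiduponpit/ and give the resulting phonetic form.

[ˈdʒiɾupompit]

/ɡ/ — word-initial, before a front vowel — surfaces as [dʒ] (rule 3).
/i/ — not in any rule's target class → [i].
Rule 1 applies to /d/ (between /i/ and /u/: between a vowel and a following unstressed vowel) → [ɾ].
/u/ (between /d/ and /p/): no rule targets it → [u].
/p/ (between /u/ and /o/) is unaffected → [p].
/o/ (between /p/ and /n/): no rule targets it → [o].
/n/ — between /o/ and /p/, before a labial or velar stop — surfaces as [m] (rule 2).
/p/ — not in any rule's target class → [p].
/i/ — not in any rule's target class → [i].
/t/ (word-final) fails the environment for rule 1, so it stays [t].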